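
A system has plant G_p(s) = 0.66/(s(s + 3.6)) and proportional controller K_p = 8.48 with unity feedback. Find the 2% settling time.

The closed-loop denominator s² + 3.6s + 5.597 gives ω_n = √5.597 = 2.366 and ζ = 3.6/(2ω_n) = 0.7609.
2% settling time T_s ≈ 4/(ζω_n) = 4/1.8 = 2.22 s.

T_s ≈ 2.22 s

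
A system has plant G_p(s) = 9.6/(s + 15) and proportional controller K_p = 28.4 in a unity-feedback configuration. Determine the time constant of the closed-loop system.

τ = 0.00348 s

Closed-loop transfer function: T(s) = K_p·G_p(s)/(1 + K_p·G_p(s)) = 272.6/(s + 15 + 272.6) = 272.6/(s + 287.6).
Time constant τ = 1/287.6 = 0.00348 s.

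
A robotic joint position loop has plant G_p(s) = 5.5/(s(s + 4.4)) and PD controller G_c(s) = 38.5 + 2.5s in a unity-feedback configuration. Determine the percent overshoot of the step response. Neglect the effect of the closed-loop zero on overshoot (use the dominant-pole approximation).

8.16%

Forward path: (38.5 + 2.5s)·5.5/(s(s+4.4)). The closed-loop characteristic equation is s² + (4.4 + 5.5·2.5)s + 5.5·38.5 = 0.
That is s² + 18.15s + 211.8 = 0, so ω_n = 14.55 rad/s and ζ = 18.15/(2·14.55) = 0.6236.
%OS = 100·exp(−πζ/√(1−ζ²)) = 8.16%.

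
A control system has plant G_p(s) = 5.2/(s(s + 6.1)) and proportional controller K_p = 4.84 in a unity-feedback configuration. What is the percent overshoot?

The closed-loop denominator s² + 6.1s + 25.17 gives ω_n = √25.17 = 5.017 and ζ = 6.1/(2ω_n) = 0.608.
%OS = 100·exp(−πζ/√(1−ζ²)) = 100·exp(−π·0.608/√0.6304) = 9.02%.

9.02%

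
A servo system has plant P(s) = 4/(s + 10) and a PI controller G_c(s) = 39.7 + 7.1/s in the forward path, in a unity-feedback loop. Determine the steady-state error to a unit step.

0

The open loop G_c(s)P(s) has a pole at the origin (type 1), so the static position error constant is infinite and e_ss = 1/(1+∞) = 0.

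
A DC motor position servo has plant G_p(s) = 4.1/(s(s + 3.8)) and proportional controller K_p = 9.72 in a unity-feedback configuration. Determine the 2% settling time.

T_s ≈ 2.11 s

The closed-loop denominator s² + 3.8s + 39.85 gives ω_n = √39.85 = 6.313 and ζ = 3.8/(2ω_n) = 0.301.
2% settling time T_s ≈ 4/(ζω_n) = 4/1.9 = 2.11 s.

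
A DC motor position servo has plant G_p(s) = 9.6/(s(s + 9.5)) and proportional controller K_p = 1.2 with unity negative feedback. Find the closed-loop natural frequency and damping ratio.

1 + K_p·G_p(s) = 0 gives s² + 9.5s + 11.52 = 0.
Matching s² + 2ζω_n s + ω_n²: ω_n = √11.52 = 3.394 rad/s and 2ζω_n = 9.5, so ζ = 9.5/(2·3.394) = 1.4.

ω_n = 3.39 rad/s, ζ = 1.4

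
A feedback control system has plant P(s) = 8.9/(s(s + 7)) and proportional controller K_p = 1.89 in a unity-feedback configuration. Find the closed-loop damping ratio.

1 + K_p·P(s) = 0 gives s² + 7s + 16.82 = 0.
Matching s² + 2ζω_n s + ω_n²: ω_n = √16.82 = 4.101 rad/s and 2ζω_n = 7, so ζ = 7/(2·4.101) = 0.853.

ζ = 0.853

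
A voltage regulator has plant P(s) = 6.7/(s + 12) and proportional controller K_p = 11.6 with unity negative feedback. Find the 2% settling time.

Closed-loop transfer function: T(s) = K_p·P(s)/(1 + K_p·P(s)) = 77.72/(s + 12 + 77.72) = 77.72/(s + 89.72).
Time constant τ = 1/89.72 = 0.01115 s, so the 2% settling time is about 4τ = 0.0446 s.

T_s ≈ 0.0446 s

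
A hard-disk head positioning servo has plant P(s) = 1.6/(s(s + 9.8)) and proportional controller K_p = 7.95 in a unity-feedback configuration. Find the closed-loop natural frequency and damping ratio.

1 + K_p·P(s) = 0 gives s² + 9.8s + 12.72 = 0.
Matching s² + 2ζω_n s + ω_n²: ω_n = √12.72 = 3.567 rad/s and 2ζω_n = 9.8, so ζ = 9.8/(2·3.567) = 1.37.

ω_n = 3.57 rad/s, ζ = 1.37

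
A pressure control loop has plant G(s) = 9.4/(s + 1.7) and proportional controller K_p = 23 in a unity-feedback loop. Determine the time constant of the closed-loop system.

Closed-loop transfer function: T(s) = K_p·G(s)/(1 + K_p·G(s)) = 216.2/(s + 1.7 + 216.2) = 216.2/(s + 217.9).
Time constant τ = 1/217.9 = 0.00459 s.

τ = 0.00459 s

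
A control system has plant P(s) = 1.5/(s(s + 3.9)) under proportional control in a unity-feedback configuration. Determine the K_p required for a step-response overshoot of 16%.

K_p = 9.98

From %OS = 100·exp(−πζ/√(1−ζ²)) = 16%, ζ = −ln(0.16)/√(π²+ln²(0.16)) = 0.5039.
Characteristic equation s² + 3.9s + 1.5K_p = 0 gives ζ = 3.9/(2√(1.5K_p)).
Setting ζ = 0.5039: √(1.5K_p) = 3.9/(2·0.5039) = 3.87, so K_p = 14.98/1.5 = 9.98.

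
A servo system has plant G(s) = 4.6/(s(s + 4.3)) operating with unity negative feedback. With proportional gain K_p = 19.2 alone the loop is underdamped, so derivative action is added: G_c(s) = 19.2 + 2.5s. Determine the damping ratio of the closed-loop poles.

Forward path: (19.2 + 2.5s)·4.6/(s(s+4.3)). The closed-loop characteristic equation is s² + (4.3 + 4.6·2.5)s + 4.6·19.2 = 0.
That is s² + 15.8s + 88.32 = 0, so ω_n = 9.398 rad/s and ζ = 15.8/(2·9.398) = 0.8406.

ζ = 0.841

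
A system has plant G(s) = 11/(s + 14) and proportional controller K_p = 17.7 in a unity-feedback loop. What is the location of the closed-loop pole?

Closed-loop transfer function: T(s) = K_p·G(s)/(1 + K_p·G(s)) = 194.7/(s + 14 + 194.7) = 194.7/(s + 208.7).
The closed-loop pole is at s = −208.7.

s = -208.7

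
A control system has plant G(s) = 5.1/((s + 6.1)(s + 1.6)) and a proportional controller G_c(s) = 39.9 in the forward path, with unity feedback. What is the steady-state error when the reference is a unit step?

0.0458

The loop is type 0. Static position error constant K_pos = G_c(0)·G(0) = 39.9·0.5225 = 20.85.
Steady-state error to a unit step: e_ss = 1/(1+K_pos) = 1/21.85 = 0.0458.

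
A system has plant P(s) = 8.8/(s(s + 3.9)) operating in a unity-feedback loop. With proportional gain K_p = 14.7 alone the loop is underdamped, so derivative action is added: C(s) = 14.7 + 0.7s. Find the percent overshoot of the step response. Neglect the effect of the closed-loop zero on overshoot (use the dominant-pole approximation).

21.2%

Forward path: (14.7 + 0.7s)·8.8/(s(s+3.9)). The closed-loop characteristic equation is s² + (3.9 + 8.8·0.7)s + 8.8·14.7 = 0.
That is s² + 10.06s + 129.4 = 0, so ω_n = 11.37 rad/s and ζ = 10.06/(2·11.37) = 0.4423.
%OS = 100·exp(−πζ/√(1−ζ²)) = 21.2%.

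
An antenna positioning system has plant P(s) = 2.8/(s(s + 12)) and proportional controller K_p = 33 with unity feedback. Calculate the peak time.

T_p = 0.418 s

From 1 + K_pP(s) = 0: s² + 12s + 92.4 = 0 ⇒ ω_n = 9.612, ζ = 0.6242.
Damped frequency ω_d = ω_n√(1−ζ²) = 7.51 rad/s, so peak time T_p = π/ω_d = 0.418 s.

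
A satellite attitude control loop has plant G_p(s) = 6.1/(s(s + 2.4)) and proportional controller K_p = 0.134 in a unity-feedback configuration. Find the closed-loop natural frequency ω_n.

With unity feedback the closed-loop characteristic equation is s² + 2.4s + 0.134·6.1 = s² + 2.4s + 0.8174 = 0.
Matching s² + 2ζω_n s + ω_n²: ω_n = √0.8174 = 0.9041 rad/s and 2ζω_n = 2.4, so ζ = 2.4/(2·0.9041) = 1.33.

ω_n = 0.904 rad/s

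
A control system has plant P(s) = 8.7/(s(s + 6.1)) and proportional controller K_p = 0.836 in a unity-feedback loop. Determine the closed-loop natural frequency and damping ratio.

1 + K_p·P(s) = 0 gives s² + 6.1s + 7.273 = 0.
Matching s² + 2ζω_n s + ω_n²: ω_n = √7.273 = 2.697 rad/s and 2ζω_n = 6.1, so ζ = 6.1/(2·2.697) = 1.13.

ω_n = 2.7 rad/s, ζ = 1.13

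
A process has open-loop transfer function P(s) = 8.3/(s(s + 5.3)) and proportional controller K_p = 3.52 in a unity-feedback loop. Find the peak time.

T_p = 0.667 s

From 1 + K_pP(s) = 0: s² + 5.3s + 29.22 = 0 ⇒ ω_n = 5.405, ζ = 0.4903.
Damped frequency ω_d = ω_n√(1−ζ²) = 4.711 rad/s, so peak time T_p = π/ω_d = 0.667 s.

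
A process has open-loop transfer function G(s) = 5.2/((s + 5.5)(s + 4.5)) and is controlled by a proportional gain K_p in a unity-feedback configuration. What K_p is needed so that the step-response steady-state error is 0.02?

Steady-state error for a unit step on this type-0 loop is 1/(1 + K_p·G(0)).
G(0) = 0.2101. Require 1/(1 + K_p·0.2101) = 0.02, so 1 + 0.2101·K_p = 50.
K_p = (50 − 1)/0.2101 = 233.

K_p = 233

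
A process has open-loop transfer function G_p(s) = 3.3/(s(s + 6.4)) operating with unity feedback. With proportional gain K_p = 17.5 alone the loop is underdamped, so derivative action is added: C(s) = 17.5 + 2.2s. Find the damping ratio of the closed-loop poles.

Forward path: (17.5 + 2.2s)·3.3/(s(s+6.4)). The closed-loop characteristic equation is s² + (6.4 + 3.3·2.2)s + 3.3·17.5 = 0.
That is s² + 13.66s + 57.75 = 0, so ω_n = 7.599 rad/s and ζ = 13.66/(2·7.599) = 0.8988.

ζ = 0.899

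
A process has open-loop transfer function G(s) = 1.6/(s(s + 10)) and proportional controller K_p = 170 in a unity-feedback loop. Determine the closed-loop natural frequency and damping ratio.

1 + K_p·G(s) = 0 gives s² + 10s + 272 = 0.
So ω_n² = 272 ⇒ ω_n = 16.49 rad/s, and ζ = 10/(2ω_n) = 0.303.

ω_n = 16.5 rad/s, ζ = 0.303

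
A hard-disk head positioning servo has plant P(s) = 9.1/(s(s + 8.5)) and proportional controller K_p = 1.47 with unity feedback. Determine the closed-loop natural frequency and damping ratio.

ω_n = 3.66 rad/s, ζ = 1.16

The closed-loop denominator is s(s+8.5) + 1.47·9.1 = s² + 8.5s + 13.38.
So ω_n² = 13.38 ⇒ ω_n = 3.657 rad/s, and ζ = 8.5/(2ω_n) = 1.16.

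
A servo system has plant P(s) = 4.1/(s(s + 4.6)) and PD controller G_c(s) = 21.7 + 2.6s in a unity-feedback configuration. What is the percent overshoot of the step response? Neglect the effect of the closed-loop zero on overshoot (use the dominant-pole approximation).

Forward path: (21.7 + 2.6s)·4.1/(s(s+4.6)). The closed-loop characteristic equation is s² + (4.6 + 4.1·2.6)s + 4.1·21.7 = 0.
That is s² + 15.26s + 88.97 = 0, so ω_n = 9.432 rad/s and ζ = 15.26/(2·9.432) = 0.8089.
%OS = 100·exp(−πζ/√(1−ζ²)) = 1.33%.

1.33%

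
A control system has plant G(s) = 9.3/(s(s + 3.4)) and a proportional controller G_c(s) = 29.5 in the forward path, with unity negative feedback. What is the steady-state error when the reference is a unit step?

The open loop G_c(s)G(s) has a pole at the origin (type 1), so the static position error constant is infinite and e_ss = 1/(1+∞) = 0.

0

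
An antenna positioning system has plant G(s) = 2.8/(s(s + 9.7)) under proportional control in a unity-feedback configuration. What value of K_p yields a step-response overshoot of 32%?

K_p = 72.3

From %OS = 100·exp(−πζ/√(1−ζ²)) = 32%, ζ = −ln(0.32)/√(π²+ln²(0.32)) = 0.341.
Characteristic equation s² + 9.7s + 2.8K_p = 0 gives ζ = 9.7/(2√(2.8K_p)).
Setting ζ = 0.341: √(2.8K_p) = 9.7/(2·0.341) = 14.22, so K_p = 202.3/2.8 = 72.3.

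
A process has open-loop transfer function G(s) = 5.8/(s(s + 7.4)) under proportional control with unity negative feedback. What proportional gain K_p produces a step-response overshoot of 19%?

From %OS = 100·exp(−πζ/√(1−ζ²)) = 19%, ζ = −ln(0.19)/√(π²+ln²(0.19)) = 0.4673.
Characteristic equation s² + 7.4s + 5.8K_p = 0 gives ζ = 7.4/(2√(5.8K_p)).
Setting ζ = 0.4673: √(5.8K_p) = 7.4/(2·0.4673) = 7.917, so K_p = 62.68/5.8 = 10.8.

K_p = 10.8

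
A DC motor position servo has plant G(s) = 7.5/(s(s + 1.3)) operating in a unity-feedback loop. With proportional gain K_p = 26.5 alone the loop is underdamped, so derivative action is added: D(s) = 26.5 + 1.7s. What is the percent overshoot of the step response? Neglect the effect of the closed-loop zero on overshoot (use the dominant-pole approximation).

Forward path: (26.5 + 1.7s)·7.5/(s(s+1.3)). The closed-loop characteristic equation is s² + (1.3 + 7.5·1.7)s + 7.5·26.5 = 0.
That is s² + 14.05s + 198.8 = 0, so ω_n = 14.1 rad/s and ζ = 14.05/(2·14.1) = 0.4983.
%OS = 100·exp(−πζ/√(1−ζ²)) = 16.4%.

16.4%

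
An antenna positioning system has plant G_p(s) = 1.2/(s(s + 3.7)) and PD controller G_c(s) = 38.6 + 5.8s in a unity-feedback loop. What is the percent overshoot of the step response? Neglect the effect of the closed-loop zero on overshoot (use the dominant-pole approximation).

Forward path: (38.6 + 5.8s)·1.2/(s(s+3.7)). The closed-loop characteristic equation is s² + (3.7 + 1.2·5.8)s + 1.2·38.6 = 0.
That is s² + 10.66s + 46.32 = 0, so ω_n = 6.806 rad/s and ζ = 10.66/(2·6.806) = 0.7831.
%OS = 100·exp(−πζ/√(1−ζ²)) = 1.91%.

1.91%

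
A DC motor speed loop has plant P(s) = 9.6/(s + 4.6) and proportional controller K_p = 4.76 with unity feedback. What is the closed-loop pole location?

Closed-loop transfer function: T(s) = K_p·P(s)/(1 + K_p·P(s)) = 45.7/(s + 4.6 + 45.7) = 45.7/(s + 50.3).
The closed-loop pole is at s = −50.3.

s = -50.3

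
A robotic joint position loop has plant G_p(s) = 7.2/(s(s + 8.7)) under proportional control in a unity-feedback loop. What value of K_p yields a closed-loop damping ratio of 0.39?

Closed-loop characteristic equation: s² + 8.7s + K_p·7.2 = 0.
So ω_n = √(7.2K_p) and 2ζω_n = 8.7, giving ζ = 8.7/(2√(7.2K_p)).
Setting ζ = 0.39: √(7.2K_p) = 8.7/(2·0.39) = 11.15, so K_p = 124.4/7.2 = 17.3.

K_p = 17.3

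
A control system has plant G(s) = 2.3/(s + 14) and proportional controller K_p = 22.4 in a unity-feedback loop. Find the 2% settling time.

Closed-loop transfer function: T(s) = K_p·G(s)/(1 + K_p·G(s)) = 51.52/(s + 14 + 51.52) = 51.52/(s + 65.52).
Time constant τ = 1/65.52 = 0.01526 s, so the 2% settling time is about 4τ = 0.0611 s.

T_s ≈ 0.0611 s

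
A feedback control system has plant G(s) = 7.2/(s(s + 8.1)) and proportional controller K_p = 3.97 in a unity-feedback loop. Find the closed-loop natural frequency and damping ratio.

ω_n = 5.35 rad/s, ζ = 0.758

1 + K_p·G(s) = 0 gives s² + 8.1s + 28.58 = 0.
So ω_n² = 28.58 ⇒ ω_n = 5.346 rad/s, and ζ = 8.1/(2ω_n) = 0.758.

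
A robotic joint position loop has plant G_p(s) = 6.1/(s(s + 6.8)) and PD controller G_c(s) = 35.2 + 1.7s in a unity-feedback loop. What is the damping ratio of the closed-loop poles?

Forward path: (35.2 + 1.7s)·6.1/(s(s+6.8)). The closed-loop characteristic equation is s² + (6.8 + 6.1·1.7)s + 6.1·35.2 = 0.
That is s² + 17.17s + 214.7 = 0, so ω_n = 14.65 rad/s and ζ = 17.17/(2·14.65) = 0.5859.

ζ = 0.586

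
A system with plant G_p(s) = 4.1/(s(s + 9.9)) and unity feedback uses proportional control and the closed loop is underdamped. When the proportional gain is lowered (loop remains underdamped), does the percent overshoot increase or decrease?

decrease

ζ = 9.9/(2√(4.1K_p)) rises as K_p falls; higher damping means less overshoot.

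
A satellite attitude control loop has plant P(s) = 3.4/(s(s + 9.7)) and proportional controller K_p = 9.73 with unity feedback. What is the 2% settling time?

The closed-loop denominator s² + 9.7s + 33.08 gives ω_n = √33.08 = 5.752 and ζ = 9.7/(2ω_n) = 0.8432.
2% settling time T_s ≈ 4/(ζω_n) = 4/4.85 = 0.825 s.

T_s ≈ 0.825 s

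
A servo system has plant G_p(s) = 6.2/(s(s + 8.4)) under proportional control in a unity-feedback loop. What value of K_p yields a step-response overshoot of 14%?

From %OS = 100·exp(−πζ/√(1−ζ²)) = 14%, ζ = −ln(0.14)/√(π²+ln²(0.14)) = 0.5305.
Characteristic equation s² + 8.4s + 6.2K_p = 0 gives ζ = 8.4/(2√(6.2K_p)).
Setting ζ = 0.5305: √(6.2K_p) = 8.4/(2·0.5305) = 7.917, so K_p = 62.68/6.2 = 10.1.

K_p = 10.1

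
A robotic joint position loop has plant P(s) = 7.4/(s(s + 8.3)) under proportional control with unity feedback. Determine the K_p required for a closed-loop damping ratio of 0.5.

Closed-loop characteristic equation: s² + 8.3s + K_p·7.4 = 0.
So ω_n = √(7.4K_p) and 2ζω_n = 8.3, giving ζ = 8.3/(2√(7.4K_p)).
Setting ζ = 0.5: √(7.4K_p) = 8.3/(2·0.5) = 8.3, so K_p = 68.89/7.4 = 9.31.

K_p = 9.31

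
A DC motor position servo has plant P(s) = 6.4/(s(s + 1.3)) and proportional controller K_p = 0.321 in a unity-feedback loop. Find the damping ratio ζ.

ζ = 0.453

The closed-loop denominator is s(s+1.3) + 0.321·6.4 = s² + 1.3s + 2.054.
Matching s² + 2ζω_n s + ω_n²: ω_n = √2.054 = 1.433 rad/s and 2ζω_n = 1.3, so ζ = 1.3/(2·1.433) = 0.453.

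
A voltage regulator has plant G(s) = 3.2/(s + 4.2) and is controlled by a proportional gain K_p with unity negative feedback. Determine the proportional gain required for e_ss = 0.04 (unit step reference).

For a type-0 loop with proportional control, e_ss = 1/(1 + K_p·G(0)).
G(0) = 0.7619. Require 1/(1 + K_p·0.7619) = 0.04, so 1 + 0.7619·K_p = 25.
K_p = (25 − 1)/0.7619 = 31.5.

K_p = 31.5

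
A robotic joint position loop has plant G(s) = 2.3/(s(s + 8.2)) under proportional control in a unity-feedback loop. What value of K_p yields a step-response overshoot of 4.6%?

K_p = 14.9

From %OS = 100·exp(−πζ/√(1−ζ²)) = 4.6%, ζ = −ln(0.046)/√(π²+ln²(0.046)) = 0.7.
Characteristic equation s² + 8.2s + 2.3K_p = 0 gives ζ = 8.2/(2√(2.3K_p)).
Setting ζ = 0.7: √(2.3K_p) = 8.2/(2·0.7) = 5.857, so K_p = 34.31/2.3 = 14.9.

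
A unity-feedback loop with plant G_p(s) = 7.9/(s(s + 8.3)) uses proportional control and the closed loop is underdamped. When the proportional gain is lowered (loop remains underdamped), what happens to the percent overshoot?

decrease

ζ = 8.3/(2√(7.9K_p)) rises as K_p falls; higher damping means less overshoot.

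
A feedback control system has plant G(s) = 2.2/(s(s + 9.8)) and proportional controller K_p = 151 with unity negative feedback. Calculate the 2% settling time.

The closed-loop denominator s² + 9.8s + 332.2 gives ω_n = √332.2 = 18.23 and ζ = 9.8/(2ω_n) = 0.2688.
2% settling time T_s ≈ 4/(ζω_n) = 4/4.9 = 0.816 s.

T_s ≈ 0.816 s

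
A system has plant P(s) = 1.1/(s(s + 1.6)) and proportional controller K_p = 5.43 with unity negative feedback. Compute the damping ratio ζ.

ζ = 0.327

The closed-loop denominator is s(s+1.6) + 5.43·1.1 = s² + 1.6s + 5.973.
Matching s² + 2ζω_n s + ω_n²: ω_n = √5.973 = 2.444 rad/s and 2ζω_n = 1.6, so ζ = 1.6/(2·2.444) = 0.327.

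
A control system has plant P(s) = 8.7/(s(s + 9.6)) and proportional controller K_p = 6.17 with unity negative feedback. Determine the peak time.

Closed-loop characteristic equation: s² + 9.6s + 53.68 = 0, so ω_n = 7.327 rad/s and ζ = 9.6/(2·7.327) = 0.6551.
Damped frequency ω_d = ω_n√(1−ζ²) = 5.535 rad/s, so peak time T_p = π/ω_d = 0.568 s.

T_p = 0.568 s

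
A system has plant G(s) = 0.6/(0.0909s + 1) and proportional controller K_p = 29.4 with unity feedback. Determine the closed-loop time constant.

Closed loop: T(s) = K_p·G/(1+K_p·G) = 17.64/(0.0909s + 1 + 17.64), with pole at s = −(1 + 17.64)/0.0909 = −205.1.
Closed-loop time constant τ = 1/205.1 = 0.00488 s.

τ = 0.00488 s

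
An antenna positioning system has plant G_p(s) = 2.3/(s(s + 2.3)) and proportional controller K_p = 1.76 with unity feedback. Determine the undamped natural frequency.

1 + K_p·G_p(s) = 0 gives s² + 2.3s + 4.048 = 0.
So ω_n² = 4.048 ⇒ ω_n = 2.012 rad/s, and ζ = 2.3/(2ω_n) = 0.572.

ω_n = 2.01 rad/s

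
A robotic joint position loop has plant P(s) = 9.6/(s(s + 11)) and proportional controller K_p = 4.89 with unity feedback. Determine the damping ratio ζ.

ζ = 0.803

The closed-loop denominator is s(s+11) + 4.89·9.6 = s² + 11s + 46.94.
So ω_n² = 46.94 ⇒ ω_n = 6.852 rad/s, and ζ = 11/(2ω_n) = 0.803.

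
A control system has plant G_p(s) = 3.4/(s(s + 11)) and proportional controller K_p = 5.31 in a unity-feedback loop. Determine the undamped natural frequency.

ω_n = 4.25 rad/s

The closed-loop denominator is s(s+11) + 5.31·3.4 = s² + 11s + 18.05.
Matching s² + 2ζω_n s + ω_n²: ω_n = √18.05 = 4.249 rad/s and 2ζω_n = 11, so ζ = 11/(2·4.249) = 1.29.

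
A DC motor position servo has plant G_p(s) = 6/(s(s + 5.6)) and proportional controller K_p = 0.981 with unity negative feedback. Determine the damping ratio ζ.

ζ = 1.15

With unity feedback the closed-loop characteristic equation is s² + 5.6s + 0.981·6 = s² + 5.6s + 5.886 = 0.
Matching s² + 2ζω_n s + ω_n²: ω_n = √5.886 = 2.426 rad/s and 2ζω_n = 5.6, so ζ = 5.6/(2·2.426) = 1.15.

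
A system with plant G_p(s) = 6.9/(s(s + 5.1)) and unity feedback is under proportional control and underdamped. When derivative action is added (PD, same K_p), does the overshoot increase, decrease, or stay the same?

decrease

With PD the characteristic equation becomes s² + (a + K·K_d)s + K·K_p = 0; the damping term grows, ζ rises, overshoot falls.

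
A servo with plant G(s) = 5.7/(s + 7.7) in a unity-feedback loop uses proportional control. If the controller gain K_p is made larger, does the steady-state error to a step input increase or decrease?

decrease

The position error constant K_pos = K_p·G(0) grows with K_p, and e_ss = 1/(1+K_pos) falls.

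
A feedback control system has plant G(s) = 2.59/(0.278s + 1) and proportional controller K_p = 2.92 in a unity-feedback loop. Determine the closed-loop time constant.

Closed loop: T(s) = K_p·G/(1+K_p·G) = 7.563/(0.278s + 1 + 7.563), with pole at s = −(1 + 7.563)/0.278 = −30.8.
Closed-loop time constant τ = 1/30.8 = 0.0325 s.

τ = 0.0325 s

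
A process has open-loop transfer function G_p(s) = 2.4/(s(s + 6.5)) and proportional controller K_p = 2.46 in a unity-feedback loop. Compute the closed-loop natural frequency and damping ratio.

1 + K_p·G_p(s) = 0 gives s² + 6.5s + 5.904 = 0.
Matching s² + 2ζω_n s + ω_n²: ω_n = √5.904 = 2.43 rad/s and 2ζω_n = 6.5, so ζ = 6.5/(2·2.43) = 1.34.

ω_n = 2.43 rad/s, ζ = 1.34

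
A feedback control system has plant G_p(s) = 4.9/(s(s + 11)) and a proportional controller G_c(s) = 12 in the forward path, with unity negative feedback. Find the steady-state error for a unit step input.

0

The open loop G_c(s)G_p(s) has a pole at the origin (type 1), so the static position error constant is infinite and e_ss = 1/(1+∞) = 0.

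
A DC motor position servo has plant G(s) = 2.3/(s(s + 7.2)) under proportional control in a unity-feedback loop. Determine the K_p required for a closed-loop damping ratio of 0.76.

Closed-loop characteristic equation: s² + 7.2s + K_p·2.3 = 0.
So ω_n = √(2.3K_p) and 2ζω_n = 7.2, giving ζ = 7.2/(2√(2.3K_p)).
Setting ζ = 0.76: √(2.3K_p) = 7.2/(2·0.76) = 4.737, so K_p = 22.44/2.3 = 9.76.

K_p = 9.76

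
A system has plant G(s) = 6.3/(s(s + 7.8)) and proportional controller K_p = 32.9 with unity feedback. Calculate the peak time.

T_p = 0.227 s

From 1 + K_pG(s) = 0: s² + 7.8s + 207.3 = 0 ⇒ ω_n = 14.4, ζ = 0.2709.
Damped frequency ω_d = ω_n√(1−ζ²) = 13.86 rad/s, so peak time T_p = π/ω_d = 0.227 s.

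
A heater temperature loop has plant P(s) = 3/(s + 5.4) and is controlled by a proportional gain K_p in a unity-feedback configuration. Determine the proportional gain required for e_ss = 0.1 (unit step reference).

K_p = 16.2

The loop is type 0, so e_ss(step) = 1/(1 + K_pos) with K_pos = K_p·P(0).
P(0) = 0.5556. Require 1/(1 + K_p·0.5556) = 0.1, so 1 + 0.5556·K_p = 10.
K_p = (10 − 1)/0.5556 = 16.2.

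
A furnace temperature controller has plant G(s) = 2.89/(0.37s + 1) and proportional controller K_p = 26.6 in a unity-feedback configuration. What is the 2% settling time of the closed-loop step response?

T_s ≈ 0.019 s

Closed loop: T(s) = K_p·G/(1+K_p·G) = 76.87/(0.37s + 1 + 76.87), with pole at s = −(1 + 76.87)/0.37 = −210.5.
τ = 1/210.5 = 0.004751 s, so 2% settling time ≈ 4τ = 0.019 s.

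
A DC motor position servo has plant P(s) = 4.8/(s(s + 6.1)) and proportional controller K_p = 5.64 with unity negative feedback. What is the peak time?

The closed-loop denominator s² + 6.1s + 27.07 gives ω_n = √27.07 = 5.203 and ζ = 6.1/(2ω_n) = 0.5862.
Damped frequency ω_d = ω_n√(1−ζ²) = 4.215 rad/s, so peak time T_p = π/ω_d = 0.745 s.

T_p = 0.745 s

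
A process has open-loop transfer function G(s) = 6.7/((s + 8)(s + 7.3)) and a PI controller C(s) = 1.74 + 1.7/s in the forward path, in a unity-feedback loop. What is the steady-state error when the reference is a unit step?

The open loop C(s)G(s) has a pole at the origin (type 1), so the static position error constant is infinite and e_ss = 1/(1+∞) = 0.

0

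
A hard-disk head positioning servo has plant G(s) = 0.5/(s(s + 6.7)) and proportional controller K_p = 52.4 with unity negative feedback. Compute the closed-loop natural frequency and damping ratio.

1 + K_p·G(s) = 0 gives s² + 6.7s + 26.2 = 0.
Matching s² + 2ζω_n s + ω_n²: ω_n = √26.2 = 5.119 rad/s and 2ζω_n = 6.7, so ζ = 6.7/(2·5.119) = 0.654.

ω_n = 5.12 rad/s, ζ = 0.654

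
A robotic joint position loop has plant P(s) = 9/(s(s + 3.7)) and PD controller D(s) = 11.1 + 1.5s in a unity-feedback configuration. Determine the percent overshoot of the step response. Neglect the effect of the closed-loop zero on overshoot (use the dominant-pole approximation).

0.497%

Forward path: (11.1 + 1.5s)·9/(s(s+3.7)). The closed-loop characteristic equation is s² + (3.7 + 9·1.5)s + 9·11.1 = 0.
That is s² + 17.2s + 99.9 = 0, so ω_n = 9.995 rad/s and ζ = 17.2/(2·9.995) = 0.8604.
%OS = 100·exp(−πζ/√(1−ζ²)) = 0.497%.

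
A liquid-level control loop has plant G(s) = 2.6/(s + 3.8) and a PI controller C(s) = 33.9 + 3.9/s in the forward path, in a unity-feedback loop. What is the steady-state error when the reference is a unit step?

0

The open loop C(s)G(s) has a pole at the origin (type 1), so the static position error constant is infinite and e_ss = 1/(1+∞) = 0.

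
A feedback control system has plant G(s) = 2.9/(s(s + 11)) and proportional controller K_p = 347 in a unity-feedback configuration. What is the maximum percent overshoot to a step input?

57.5%

The closed-loop denominator s² + 11s + 1006 gives ω_n = √1006 = 31.72 and ζ = 11/(2ω_n) = 0.1734.
%OS = 100·exp(−πζ/√(1−ζ²)) = 100·exp(−π·0.1734/√0.9699) = 57.5%.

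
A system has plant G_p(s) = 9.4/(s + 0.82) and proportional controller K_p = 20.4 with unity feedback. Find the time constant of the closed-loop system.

τ = 0.00519 s

Closed-loop transfer function: T(s) = K_p·G_p(s)/(1 + K_p·G_p(s)) = 191.8/(s + 0.82 + 191.8) = 191.8/(s + 192.6).
Time constant τ = 1/192.6 = 0.00519 s.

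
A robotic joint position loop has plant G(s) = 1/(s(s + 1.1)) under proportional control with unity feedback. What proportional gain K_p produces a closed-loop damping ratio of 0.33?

Closed-loop characteristic equation: s² + 1.1s + K_p·1 = 0.
So ω_n = √(1K_p) and 2ζω_n = 1.1, giving ζ = 1.1/(2√(1K_p)).
Setting ζ = 0.33: √(1K_p) = 1.1/(2·0.33) = 1.667, so K_p = 2.778/1 = 2.78.

K_p = 2.78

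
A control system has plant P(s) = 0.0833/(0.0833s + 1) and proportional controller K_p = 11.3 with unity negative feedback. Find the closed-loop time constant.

τ = 0.0429 s

Closed loop: T(s) = K_p·P/(1+K_p·P) = 0.9413/(0.0833s + 1 + 0.9413), with pole at s = −(1 + 0.9413)/0.0833 = −23.3.
Closed-loop time constant τ = 1/23.3 = 0.0429 s.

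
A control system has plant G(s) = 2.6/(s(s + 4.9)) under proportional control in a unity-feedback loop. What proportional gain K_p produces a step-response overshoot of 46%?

K_p = 40.1

From %OS = 100·exp(−πζ/√(1−ζ²)) = 46%, ζ = −ln(0.46)/√(π²+ln²(0.46)) = 0.24.
Characteristic equation s² + 4.9s + 2.6K_p = 0 gives ζ = 4.9/(2√(2.6K_p)).
Setting ζ = 0.24: √(2.6K_p) = 4.9/(2·0.24) = 10.21, so K_p = 104.2/2.6 = 40.1.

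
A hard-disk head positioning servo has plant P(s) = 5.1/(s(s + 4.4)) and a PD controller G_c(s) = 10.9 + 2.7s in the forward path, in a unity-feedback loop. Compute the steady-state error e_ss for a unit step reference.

0

The open loop G_c(s)P(s) has a pole at the origin (type 1), so the static position error constant is infinite and e_ss = 1/(1+∞) = 0.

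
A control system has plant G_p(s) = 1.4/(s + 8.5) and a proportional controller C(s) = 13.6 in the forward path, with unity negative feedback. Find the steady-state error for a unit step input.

The loop is type 0. Static position error constant K_pos = C(0)·G_p(0) = 13.6·0.1647 = 2.24.
Steady-state error to a unit step: e_ss = 1/(1+K_pos) = 1/3.24 = 0.309.

0.309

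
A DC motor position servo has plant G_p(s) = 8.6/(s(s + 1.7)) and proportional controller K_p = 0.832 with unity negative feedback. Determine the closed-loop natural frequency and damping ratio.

The closed-loop denominator is s(s+1.7) + 0.832·8.6 = s² + 1.7s + 7.155.
Matching s² + 2ζω_n s + ω_n²: ω_n = √7.155 = 2.675 rad/s and 2ζω_n = 1.7, so ζ = 1.7/(2·2.675) = 0.318.

ω_n = 2.67 rad/s, ζ = 0.318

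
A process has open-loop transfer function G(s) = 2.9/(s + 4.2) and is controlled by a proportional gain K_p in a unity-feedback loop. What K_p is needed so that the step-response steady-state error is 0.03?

K_p = 46.8

The loop is type 0, so e_ss(step) = 1/(1 + K_pos) with K_pos = K_p·G(0).
G(0) = 0.6905. Require 1/(1 + K_p·0.6905) = 0.03, so 1 + 0.6905·K_p = 33.33.
K_p = (33.33 − 1)/0.6905 = 46.8.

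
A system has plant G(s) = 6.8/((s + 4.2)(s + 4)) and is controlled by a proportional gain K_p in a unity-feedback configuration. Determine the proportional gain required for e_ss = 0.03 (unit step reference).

K_p = 79.9

The loop is type 0, so e_ss(step) = 1/(1 + K_pos) with K_pos = K_p·G(0).
G(0) = 0.4048. Require 1/(1 + K_p·0.4048) = 0.03, so 1 + 0.4048·K_p = 33.33.
K_p = (33.33 − 1)/0.4048 = 79.9.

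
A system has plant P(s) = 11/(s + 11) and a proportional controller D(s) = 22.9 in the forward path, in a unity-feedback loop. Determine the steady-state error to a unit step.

The loop is type 0. Static position error constant K_pos = D(0)·P(0) = 22.9·1 = 22.9.
Steady-state error to a unit step: e_ss = 1/(1+K_pos) = 1/23.9 = 0.0418.

0.0418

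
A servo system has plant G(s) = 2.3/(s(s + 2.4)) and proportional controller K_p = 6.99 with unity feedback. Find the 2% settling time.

The closed-loop denominator s² + 2.4s + 16.08 gives ω_n = √16.08 = 4.01 and ζ = 2.4/(2ω_n) = 0.2993.
2% settling time T_s ≈ 4/(ζω_n) = 4/1.2 = 3.33 s.

T_s ≈ 3.33 s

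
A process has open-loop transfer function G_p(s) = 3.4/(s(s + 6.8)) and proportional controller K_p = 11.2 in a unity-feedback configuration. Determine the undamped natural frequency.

ω_n = 6.17 rad/s

The closed-loop denominator is s(s+6.8) + 11.2·3.4 = s² + 6.8s + 38.08.
Matching s² + 2ζω_n s + ω_n²: ω_n = √38.08 = 6.171 rad/s and 2ζω_n = 6.8, so ζ = 6.8/(2·6.171) = 0.551.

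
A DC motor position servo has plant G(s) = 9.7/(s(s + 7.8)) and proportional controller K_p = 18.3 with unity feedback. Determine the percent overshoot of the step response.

Closed-loop characteristic equation: s² + 7.8s + 177.5 = 0, so ω_n = 13.32 rad/s and ζ = 7.8/(2·13.32) = 0.2927.
%OS = 100·exp(−πζ/√(1−ζ²)) = 100·exp(−π·0.2927/√0.9143) = 38.2%.

38.2%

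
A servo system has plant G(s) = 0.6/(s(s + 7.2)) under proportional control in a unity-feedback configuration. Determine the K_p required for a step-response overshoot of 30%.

K_p = 169

From %OS = 100·exp(−πζ/√(1−ζ²)) = 30%, ζ = −ln(0.3)/√(π²+ln²(0.3)) = 0.3579.
Characteristic equation s² + 7.2s + 0.6K_p = 0 gives ζ = 7.2/(2√(0.6K_p)).
Setting ζ = 0.3579: √(0.6K_p) = 7.2/(2·0.3579) = 10.06, so K_p = 101.2/0.6 = 169.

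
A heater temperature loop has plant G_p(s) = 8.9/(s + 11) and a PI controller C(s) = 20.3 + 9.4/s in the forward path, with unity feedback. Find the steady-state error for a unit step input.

0

The open loop C(s)G_p(s) has a pole at the origin (type 1), so the static position error constant is infinite and e_ss = 1/(1+∞) = 0.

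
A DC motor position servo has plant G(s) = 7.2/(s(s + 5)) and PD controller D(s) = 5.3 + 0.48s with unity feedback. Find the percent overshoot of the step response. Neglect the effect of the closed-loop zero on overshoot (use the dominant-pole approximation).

5.24%

Forward path: (5.3 + 0.48s)·7.2/(s(s+5)). The closed-loop characteristic equation is s² + (5 + 7.2·0.48)s + 7.2·5.3 = 0.
That is s² + 8.456s + 38.16 = 0, so ω_n = 6.177 rad/s and ζ = 8.456/(2·6.177) = 0.6844.
%OS = 100·exp(−πζ/√(1−ζ²)) = 5.24%.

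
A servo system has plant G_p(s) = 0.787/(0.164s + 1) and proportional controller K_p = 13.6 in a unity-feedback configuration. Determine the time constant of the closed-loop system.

τ = 0.014 s

Closed loop: T(s) = K_p·G_p/(1+K_p·G_p) = 10.7/(0.164s + 1 + 10.7), with pole at s = −(1 + 10.7)/0.164 = −71.36.
Closed-loop time constant τ = 1/71.36 = 0.014 s.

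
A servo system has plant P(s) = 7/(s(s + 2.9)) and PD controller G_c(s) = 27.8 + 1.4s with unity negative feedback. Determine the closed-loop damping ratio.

ζ = 0.455

Forward path: (27.8 + 1.4s)·7/(s(s+2.9)). The closed-loop characteristic equation is s² + (2.9 + 7·1.4)s + 7·27.8 = 0.
That is s² + 12.7s + 194.6 = 0, so ω_n = 13.95 rad/s and ζ = 12.7/(2·13.95) = 0.4552.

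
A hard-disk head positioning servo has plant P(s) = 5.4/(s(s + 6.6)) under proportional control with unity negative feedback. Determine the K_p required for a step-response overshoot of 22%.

K_p = 10.7

From %OS = 100·exp(−πζ/√(1−ζ²)) = 22%, ζ = −ln(0.22)/√(π²+ln²(0.22)) = 0.4342.
Characteristic equation s² + 6.6s + 5.4K_p = 0 gives ζ = 6.6/(2√(5.4K_p)).
Setting ζ = 0.4342: √(5.4K_p) = 6.6/(2·0.4342) = 7.601, so K_p = 57.77/5.4 = 10.7.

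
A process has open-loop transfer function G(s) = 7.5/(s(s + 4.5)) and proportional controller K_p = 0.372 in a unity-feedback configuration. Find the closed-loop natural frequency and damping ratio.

ω_n = 1.67 rad/s, ζ = 1.35

The closed-loop denominator is s(s+4.5) + 0.372·7.5 = s² + 4.5s + 2.79.
Matching s² + 2ζω_n s + ω_n²: ω_n = √2.79 = 1.67 rad/s and 2ζω_n = 4.5, so ζ = 4.5/(2·1.67) = 1.35.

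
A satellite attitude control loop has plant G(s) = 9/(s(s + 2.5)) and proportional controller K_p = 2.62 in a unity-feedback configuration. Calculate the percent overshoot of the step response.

43.3%

From 1 + K_pG(s) = 0: s² + 2.5s + 23.58 = 0 ⇒ ω_n = 4.856, ζ = 0.2574.
%OS = 100·exp(−πζ/√(1−ζ²)) = 100·exp(−π·0.2574/√0.9337) = 43.3%.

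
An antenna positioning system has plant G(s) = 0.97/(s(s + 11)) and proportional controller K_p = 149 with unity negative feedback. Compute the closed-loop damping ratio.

ζ = 0.457

1 + K_p·G(s) = 0 gives s² + 11s + 144.5 = 0.
Matching s² + 2ζω_n s + ω_n²: ω_n = √144.5 = 12.02 rad/s and 2ζω_n = 11, so ζ = 11/(2·12.02) = 0.457.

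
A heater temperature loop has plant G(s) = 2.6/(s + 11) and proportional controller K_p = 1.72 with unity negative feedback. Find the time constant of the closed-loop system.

τ = 0.0646 s

Closed-loop transfer function: T(s) = K_p·G(s)/(1 + K_p·G(s)) = 4.472/(s + 11 + 4.472) = 4.472/(s + 15.47).
Time constant τ = 1/15.47 = 0.0646 s.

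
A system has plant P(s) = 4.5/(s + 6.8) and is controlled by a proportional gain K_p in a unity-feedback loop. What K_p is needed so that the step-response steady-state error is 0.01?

The loop is type 0, so e_ss(step) = 1/(1 + K_pos) with K_pos = K_p·P(0).
P(0) = 0.6618. Require 1/(1 + K_p·0.6618) = 0.01, so 1 + 0.6618·K_p = 100.
K_p = (100 − 1)/0.6618 = 150.

K_p = 150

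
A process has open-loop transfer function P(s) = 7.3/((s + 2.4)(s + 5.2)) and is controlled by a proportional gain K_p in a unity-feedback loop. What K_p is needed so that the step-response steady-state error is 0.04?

K_p = 41

For a type-0 loop with proportional control, e_ss = 1/(1 + K_p·P(0)).
P(0) = 0.5849. Require 1/(1 + K_p·0.5849) = 0.04, so 1 + 0.5849·K_p = 25.
K_p = (25 − 1)/0.5849 = 41.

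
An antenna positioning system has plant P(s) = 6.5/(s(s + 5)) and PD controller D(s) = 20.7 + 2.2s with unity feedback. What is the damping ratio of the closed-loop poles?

Forward path: (20.7 + 2.2s)·6.5/(s(s+5)). The closed-loop characteristic equation is s² + (5 + 6.5·2.2)s + 6.5·20.7 = 0.
That is s² + 19.3s + 134.5 = 0, so ω_n = 11.6 rad/s and ζ = 19.3/(2·11.6) = 0.8319.

ζ = 0.832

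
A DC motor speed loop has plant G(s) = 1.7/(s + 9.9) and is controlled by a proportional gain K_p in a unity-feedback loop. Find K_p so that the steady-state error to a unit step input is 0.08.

K_p = 67

Steady-state error for a unit step on this type-0 loop is 1/(1 + K_p·G(0)).
G(0) = 0.1717. Require 1/(1 + K_p·0.1717) = 0.08, so 1 + 0.1717·K_p = 12.5.
K_p = (12.5 − 1)/0.1717 = 67.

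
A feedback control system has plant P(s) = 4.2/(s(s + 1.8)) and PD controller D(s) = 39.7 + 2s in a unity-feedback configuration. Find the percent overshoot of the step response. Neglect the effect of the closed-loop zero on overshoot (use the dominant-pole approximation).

Forward path: (39.7 + 2s)·4.2/(s(s+1.8)). The closed-loop characteristic equation is s² + (1.8 + 4.2·2)s + 4.2·39.7 = 0.
That is s² + 10.2s + 166.7 = 0, so ω_n = 12.91 rad/s and ζ = 10.2/(2·12.91) = 0.395.
%OS = 100·exp(−πζ/√(1−ζ²)) = 25.9%.

25.9%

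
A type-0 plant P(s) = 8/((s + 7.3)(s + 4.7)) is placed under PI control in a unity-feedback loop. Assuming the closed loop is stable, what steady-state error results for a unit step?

0

The PI controller's integrator makes the forward path type 1, so e_ss to a step is zero.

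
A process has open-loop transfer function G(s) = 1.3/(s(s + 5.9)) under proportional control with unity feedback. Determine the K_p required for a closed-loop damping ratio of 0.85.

K_p = 9.27

Closed-loop characteristic equation: s² + 5.9s + K_p·1.3 = 0.
So ω_n = √(1.3K_p) and 2ζω_n = 5.9, giving ζ = 5.9/(2√(1.3K_p)).
Setting ζ = 0.85: √(1.3K_p) = 5.9/(2·0.85) = 3.471, so K_p = 12.04/1.3 = 9.27.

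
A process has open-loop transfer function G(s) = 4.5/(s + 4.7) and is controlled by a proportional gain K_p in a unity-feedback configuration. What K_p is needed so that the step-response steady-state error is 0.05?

For a type-0 loop with proportional control, e_ss = 1/(1 + K_p·G(0)).
G(0) = 0.9574. Require 1/(1 + K_p·0.9574) = 0.05, so 1 + 0.9574·K_p = 20.
K_p = (20 − 1)/0.9574 = 19.8.

K_p = 19.8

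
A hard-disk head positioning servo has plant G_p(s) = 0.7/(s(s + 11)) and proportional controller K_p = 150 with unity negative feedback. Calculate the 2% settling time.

T_s ≈ 0.727 s

Closed-loop characteristic equation: s² + 11s + 105 = 0, so ω_n = 10.25 rad/s and ζ = 11/(2·10.25) = 0.5367.
2% settling time T_s ≈ 4/(ζω_n) = 4/5.5 = 0.727 s.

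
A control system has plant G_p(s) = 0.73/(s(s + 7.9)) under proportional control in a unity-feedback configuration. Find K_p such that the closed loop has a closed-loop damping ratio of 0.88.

Closed-loop characteristic equation: s² + 7.9s + K_p·0.73 = 0.
So ω_n = √(0.73K_p) and 2ζω_n = 7.9, giving ζ = 7.9/(2√(0.73K_p)).
Setting ζ = 0.88: √(0.73K_p) = 7.9/(2·0.88) = 4.489, so K_p = 20.15/0.73 = 27.6.

K_p = 27.6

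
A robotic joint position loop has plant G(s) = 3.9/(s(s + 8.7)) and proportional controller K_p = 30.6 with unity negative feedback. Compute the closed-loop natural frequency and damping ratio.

ω_n = 10.9 rad/s, ζ = 0.398

With unity feedback the closed-loop characteristic equation is s² + 8.7s + 30.6·3.9 = s² + 8.7s + 119.3 = 0.
So ω_n² = 119.3 ⇒ ω_n = 10.92 rad/s, and ζ = 8.7/(2ω_n) = 0.398.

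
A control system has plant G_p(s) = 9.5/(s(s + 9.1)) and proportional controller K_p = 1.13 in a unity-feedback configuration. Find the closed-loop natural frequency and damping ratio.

ω_n = 3.28 rad/s, ζ = 1.39

The closed-loop denominator is s(s+9.1) + 1.13·9.5 = s² + 9.1s + 10.73.
So ω_n² = 10.73 ⇒ ω_n = 3.276 rad/s, and ζ = 9.1/(2ω_n) = 1.39.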